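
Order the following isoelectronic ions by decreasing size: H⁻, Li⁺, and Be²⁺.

H⁻, Li⁺, Be²⁺

All of these have 2 electrons, so size is governed by nuclear charge alone: the more protons, the stronger the pull on the same electron cloud, and the smaller the ion.
Nuclear charges: Be²⁺ (Z=4), Li⁺ (Z=3), H⁻ (Z=1).
Largest to smallest: H⁻ > Li⁺ > Be²⁺.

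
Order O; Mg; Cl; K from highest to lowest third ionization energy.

Mg > O > K > Cl

IE_3 is the cost of taking one more electron from the +2 cation: O²⁺ still has 4 valence electrons; Mg²⁺ is the bare [Ne] core; Cl²⁺ still has 5 valence electrons; K²⁺ is already 1 electron into the core.
Usually core removal costs more than valence removal, but here the competition is close: a tightly held n=2 valence electron can cost more to remove than an n=3 core electron, so the actual values have to decide it.
Valence configurations: O²⁺ [He]2s²2p², Cl²⁺ [Ne]3s²3p³.
The numbers (kJ/mol): O 5300, Mg 7733, Cl 3822, K 4420.
Overall IE_3 order: Cl < K < O < Mg.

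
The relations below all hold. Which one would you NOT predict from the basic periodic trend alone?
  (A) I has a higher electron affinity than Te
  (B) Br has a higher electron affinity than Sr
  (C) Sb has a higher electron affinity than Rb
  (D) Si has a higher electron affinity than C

The general trend: electron affinity increases across a period and decreases down a group.
(A) I (period 5, group 17) vs Te (period 5, group 16): the stated order agrees with the simple trend.
(B) Br (period 4, group 17) vs Sr (period 5, group 2): the stated order agrees with the simple trend.
(C) Sb (period 5, group 15) vs Rb (period 5, group 1): the stated order agrees with the simple trend.
(D) Si (period 3, group 14) vs C (period 2, group 14): the stated order contradicts the simple trend.
The exception is (D): Si's larger, more diffuse 3p orbitals accept an added electron slightly more readily than C's compact 2p.

(D)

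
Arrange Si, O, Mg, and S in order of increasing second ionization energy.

The second ionization energy removes an electron from the +1 ion. For each element: Si⁺ still has 3 valence electrons; O⁺ still has 5 valence electrons; Mg⁺ still has 1 valence electron; S⁺ still has 5 valence electrons.
All are still removing valence electrons, so compare the +1 ions as you would atoms: IE_2 generally rises across a period (higher Z_eff) and falls down a group (larger shell), subject to the usual subshell exceptions.
Valence configurations: Si⁺ [Ne]3s²3p¹, O⁺ [He]2s²2p³, Mg⁺ [Ne]3s¹, S⁺ [Ne]3s²3p³.
Approximate IE_2 values (kJ/mol): Si 1577, O 3388, Mg 1451, S 2252.
Hence IE_2: Mg < Si < S < O.

Mg, Si, S, O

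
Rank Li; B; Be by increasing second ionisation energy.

Be < B < Li

Consider each +1 ion: Li⁺ is the bare [He] core; B⁺ still has 2 valence electrons; Be⁺ still has 1 valence electron.
Breaking into a closed-shell core is much more expensive than removing a leftover valence electron — Li has the largest IE_2 here.
Valence configurations: B⁺ [He]2s², Be⁺ [He]2s¹.
Tabulated IE_2 (kJ/mol): Li 7298, B 2427, Be 1757.
Overall IE_2 order: Be < B < Li.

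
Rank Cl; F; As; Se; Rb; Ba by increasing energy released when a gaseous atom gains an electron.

Ba < Rb < As < Se < F < Cl

F is in period 2, group 17; Cl is in period 3, group 17; As is in period 4, group 15; Se is in period 4, group 16; Rb is in period 5, group 1; Ba is in period 6, group 2.
Adding an electron releases more energy for atoms nearer the top right (short of the noble gases).
These span different periods and groups, so the two trends combine.
Rb > Ba: period and group pull opposite ways; the down-group shift dominates (47 vs 14 kJ/mol).
As > Rb: both effects reinforce here, so As is clearly the higher of the two.
Se > As: Se lies to the right of As in period 4, so the across-period effect alone puts Se higher.
F > Se: both effects reinforce here, so F is clearly the higher of the two.
Cl > F: this pair runs against the simple trend — see the exception note.
Note the exception: Cl has a higher electron affinity than F, contrary to the simple trend — F's small 2p subshell makes the incoming electron feel strong e⁻–e⁻ repulsion, so Cl actually releases more energy on gaining an electron.
Approximate values (kJ/mol): F 328, Cl 349, As 78, Se 195, Rb 47, Ba 14.
So from lowest to highest: Ba < Rb < As < Se < F < Cl.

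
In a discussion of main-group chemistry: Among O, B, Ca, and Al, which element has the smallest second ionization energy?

The second ionization energy removes an electron from the +1 ion. For each element: O⁺ still has 5 valence electrons; B⁺ still has 2 valence electrons; Ca⁺ still has 1 valence electron; Al⁺ still has 2 valence electrons.
All are still removing valence electrons, so compare the +1 ions as you would atoms: IE_2 generally rises across a period (higher Z_eff) and falls down a group (larger shell), subject to the usual subshell exceptions.
Valence configurations: O⁺ [He]2s²2p³, B⁺ [He]2s², Ca⁺ [Ar]4s¹, Al⁺ [Ne]3s².
The numbers (kJ/mol): O 3388, B 2427, Ca 1145, Al 1817.
Overall IE_2 order: Ca < Al < B < O.

Ca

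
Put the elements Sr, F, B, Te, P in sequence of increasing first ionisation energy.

Sr < B < Te < P < F

B is in period 2, group 13; F is in period 2, group 17; P is in period 3, group 15; Sr is in period 5, group 2; Te is in period 5, group 16.
IE₁ increases left→right with effective nuclear charge and decreases top→bottom as the valence shell moves farther out.
Here both period and group differ, so the two effects have to be weighed against each other.
B > Sr: relative to Sr, both the across-period and down-group shifts push B's first ionization energy up.
Te > B: the two effects oppose for this pair; the across-period effect wins (869 vs 801 kJ/mol).
P > Te: the two effects oppose for this pair; the down-group effect wins (1012 vs 869 kJ/mol).
F > P: both effects reinforce here, so F is clearly the higher of the two.
For reference (kJ/mol): B 801, F 1681, P 1012, Sr 550, Te 869.
So from lowest to highest: Sr < B < Te < P < F.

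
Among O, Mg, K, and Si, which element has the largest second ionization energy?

O

After 1 electron has been removed, what remains? O⁺ still has 5 valence electrons; Mg⁺ still has 1 valence electron; K⁺ is the bare [Ar] core; Si⁺ still has 3 valence electrons.
Usually core removal costs more than valence removal, but here the competition is close: a tightly held n=2 valence electron can cost more to remove than an n=3 core electron, so the actual values have to decide it.
Valence configurations: O⁺ [He]2s²2p³, Mg⁺ [Ne]3s¹, Si⁺ [Ne]3s²3p¹.
Approximate IE_2 values (kJ/mol): O 3388, Mg 1451, K 3052, Si 1577.
Putting it together, IE_2: Mg < Si < K < O.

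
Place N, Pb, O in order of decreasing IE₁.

N > O > Pb

N is in period 2, group 15; O is in period 2, group 16; Pb is in period 6, group 14.
First ionization energy rises across a period (greater Z_eff holds electrons more tightly) and falls down a group (valence electrons are farther from the nucleus).
Neither a single period nor a single group — weigh both effects.
O > Pb: relative to Pb, both the across-period and down-group shifts push O's first ionization energy up.
N > O: this pair runs against the simple trend — see the exception note.
Note the exception: N has a higher first ionization energy than O, contrary to the simple trend — pairing an electron in O's 2p⁴ costs repulsion energy, so O ionizes more easily than half-filled N (2p³).
Tabulated first ionization energy (kJ/mol): N 1402, O 1314, Pb 716.
So from highest to lowest: N > O > Pb.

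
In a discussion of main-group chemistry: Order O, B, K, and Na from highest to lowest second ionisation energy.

Consider each +1 ion: O⁺ still has 5 valence electrons; B⁺ still has 2 valence electrons; K⁺ is the bare [Ar] core; Na⁺ is the bare [Ne] core.
Usually core removal costs more than valence removal, but here the competition is close: a tightly held n=2 valence electron can cost more to remove than an n=3 core electron, so the actual values have to decide it.
Valence configurations: O⁺ [He]2s²2p³, B⁺ [He]2s².
Tabulated IE_2 (kJ/mol): O 3388, B 2427, K 3052, Na 4562.
Hence IE_2: B < K < O < Na.

Na > O > K > B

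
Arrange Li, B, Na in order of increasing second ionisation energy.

After 1 electron has been removed, what remains? Li⁺ is the bare [He] core; B⁺ still has 2 valence electrons; Na⁺ is the bare [Ne] core.
Core electrons are held far more tightly than valence electrons, so Na and Li top the IE_2 order.
The numbers (kJ/mol): Li 7298, B 2427, Na 4562.
Putting it together, IE_2: B < Na < Li.

B < Na < Li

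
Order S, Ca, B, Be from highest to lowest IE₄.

IE_4 is the cost of taking one more electron from the +3 cation: S³⁺ still has 3 valence electrons; Ca³⁺ is already 1 electron into the core; B³⁺ is the bare [He] core; Be³⁺ is already 1 electron into the core.
Pulling an electron out of a noble-gas core costs far more than removing a remaining valence electron, so Ca, Be and B sit at the high end of IE_4.
Approximate IE_4 values (kJ/mol): S 4556, Ca 6491, B 25026, Be 21007.
Overall IE_4 order: S < Ca < Be < B.

B, Be, Ca, S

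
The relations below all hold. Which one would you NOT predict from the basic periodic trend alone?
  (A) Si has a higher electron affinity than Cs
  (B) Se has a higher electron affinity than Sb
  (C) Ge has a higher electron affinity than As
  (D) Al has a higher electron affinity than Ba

The general trend: electron affinity increases across a period and decreases down a group.
(A) Si (period 3, group 14) vs Cs (period 6, group 1): the stated order agrees with the simple trend.
(B) Se (period 4, group 16) vs Sb (period 5, group 15): the stated order agrees with the simple trend.
(C) Ge (period 4, group 14) vs As (period 4, group 15): the stated order contradicts the simple trend.
(D) Al (period 3, group 13) vs Ba (period 6, group 2): the stated order agrees with the simple trend.
The exception is (C): adding an electron to As's half-filled 4p³ is unfavourable, so Ge (4p²) has the more exothermic EA.

(C)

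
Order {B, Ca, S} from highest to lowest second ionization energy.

B > S > Ca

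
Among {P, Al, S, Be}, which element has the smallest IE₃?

Al

After 2 electrons have been removed, what remains? P²⁺ still has 3 valence electrons; Al²⁺ still has 1 valence electron; S²⁺ still has 4 valence electrons; Be²⁺ is the bare [He] core.
Breaking into a closed-shell core is much more expensive than removing a leftover valence electron — Be has the largest IE_3 here.
Valence configurations: P²⁺ [Ne]3s²3p¹, Al²⁺ [Ne]3s¹, S²⁺ [Ne]3s²3p².
Tabulated IE_3 (kJ/mol): P 2914, Al 2745, S 3357, Be 14849.
Putting it together, IE_3: Al < P < S < Be.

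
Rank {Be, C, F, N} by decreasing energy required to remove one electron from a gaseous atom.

F > N > C > Be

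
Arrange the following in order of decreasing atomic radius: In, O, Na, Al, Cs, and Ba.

Cs, Ba, Na, In, Al, O

O is in period 2, group 16; Na is in period 3, group 1; Al is in period 3, group 13; In is in period 5, group 13; Cs is in period 6, group 1; Ba is in period 6, group 2.
Atomic radius shrinks across a period as nuclear charge pulls the same shell inward, and grows down a group as new shells are added.
Neither a single period nor a single group — weigh both effects.
Al > O: both effects reinforce here, so Al is clearly the larger of the two.
In > Al: In sits below Al in group 13, so the down-group effect alone puts In larger.
Na > In: period and group pull opposite ways; the across-period shift dominates (155 vs 142 pm).
Ba > Na: period and group pull opposite ways; the down-group shift dominates (196 vs 155 pm).
Cs > Ba: both are in period 6; the period trend gives Cs the larger value.
Approximate values (pm): O 63, Na 155, Al 126, In 142, Cs 232, Ba 196.
So from largest to smallest: Cs > Ba > Na > In > Al > O.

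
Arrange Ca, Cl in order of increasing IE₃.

Cl, Ca

IE_3 is the cost of taking one more electron from the +2 cation: Ca²⁺ is the bare [Ar] core; Cl²⁺ still has 5 valence electrons.
Core electrons are held far more tightly than valence electrons, so Ca tops the IE_3 order.
Approximate IE_3 values (kJ/mol): Ca 4912, Cl 3822.
Putting it together, IE_3: Cl < Ca.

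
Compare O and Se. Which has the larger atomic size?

Se

O is in period 2, group 16; Se is in period 4, group 16.
Moving right in a period, electrons are added to the same shell under a stronger nuclear pull, so atoms get smaller; moving down, a new shell is opened and atoms get larger.
All are in group 16, so atomic radius increases down the group.
So Se has the larger atomic size (Se > O).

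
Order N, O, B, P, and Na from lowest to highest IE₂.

P, B, N, O, Na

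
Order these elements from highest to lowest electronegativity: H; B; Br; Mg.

Br > H > B > Mg

H is in period 1, group 1; B is in period 2, group 13; Mg is in period 3, group 2; Br is in period 4, group 17.
Electronegativity increases across a period and decreases down a group, tracking effective nuclear charge and atomic size.
Here both period and group differ, so the two effects have to be weighed against each other.
B > Mg: relative to Mg, both the across-period and down-group shifts push B's electronegativity up.
H > B: the two effects oppose for this pair; the down-group effect wins (2.20 vs 2.04).
Br > H: the two effects oppose for this pair; the across-period effect wins (2.96 vs 2.20).
Tabulated electronegativity (Pauling): H 2.20, B 2.04, Mg 1.31, Br 2.96.
So from highest to lowest: Br > H > B > Mg.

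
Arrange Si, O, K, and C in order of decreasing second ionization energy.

O > K > C > Si

IE_2 is the cost of taking one more electron from the +1 cation: Si⁺ still has 3 valence electrons; O⁺ still has 5 valence electrons; K⁺ is the bare [Ar] core; C⁺ still has 3 valence electrons.
Usually core removal costs more than valence removal, but here the competition is close: a tightly held n=2 valence electron can cost more to remove than an n=3 core electron, so the actual values have to decide it.
Valence configurations: Si⁺ [Ne]3s²3p¹, O⁺ [He]2s²2p³, C⁺ [He]2s²2p¹.
The numbers (kJ/mol): Si 1577, O 3388, K 3052, C 2353.
Hence IE_2: Si < C < K < O.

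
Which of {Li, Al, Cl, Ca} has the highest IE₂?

Li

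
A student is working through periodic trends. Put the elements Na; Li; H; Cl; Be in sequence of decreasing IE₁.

H is in period 1, group 1; Li is in period 2, group 1; Be is in period 2, group 2; Na is in period 3, group 1; Cl is in period 3, group 17.
First ionization energy rises across a period (greater Z_eff holds electrons more tightly) and falls down a group (valence electrons are farther from the nucleus).
These span different periods and groups, so the two trends combine.
Li > Na: they share group 1; the group trend gives Li the larger value.
Be > Li: both are in period 2; the period trend gives Be the larger value.
Cl > Be: period and group pull opposite ways; the across-period shift dominates (1251 vs 900 kJ/mol).
H > Cl: the two effects oppose for this pair; the down-group effect wins (1312 vs 1251 kJ/mol).
Tabulated first ionization energy (kJ/mol): H 1312, Li 520, Be 900, Na 496, Cl 1251.
So from highest to lowest: H > Cl > Be > Li > Na.

H, Cl, Be, Li, Na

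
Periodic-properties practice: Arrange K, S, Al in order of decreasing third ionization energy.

After 2 electrons have been removed, what remains? K²⁺ is already 1 electron into the core; S²⁺ still has 4 valence electrons; Al²⁺ still has 1 valence electron.
Pulling an electron out of a noble-gas core costs far more than removing a remaining valence electron, so K sits at the high end of IE_3.
Valence configurations: S²⁺ [Ne]3s²3p², Al²⁺ [Ne]3s¹.
Approximate IE_3 values (kJ/mol): K 4420, S 3357, Al 2745.
Overall IE_3 order: Al < S < K.

K, S, Al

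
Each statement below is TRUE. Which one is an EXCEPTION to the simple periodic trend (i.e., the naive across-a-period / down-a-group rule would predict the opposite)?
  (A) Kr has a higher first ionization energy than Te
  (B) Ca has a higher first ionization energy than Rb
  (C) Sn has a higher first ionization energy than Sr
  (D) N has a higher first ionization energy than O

(D)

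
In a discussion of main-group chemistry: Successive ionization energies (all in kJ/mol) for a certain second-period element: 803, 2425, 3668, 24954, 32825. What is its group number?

Group 13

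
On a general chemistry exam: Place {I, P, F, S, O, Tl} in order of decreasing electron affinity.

F > I > S > O > P > Tl

Electron affinity generally becomes more exothermic across a period toward the halogens and less exothermic down a group.
Neither a single period nor a single group — weigh both effects.
P > Tl: relative to Tl, both the across-period and down-group shifts push P's electron affinity up.
O > P: relative to P, both the across-period and down-group shifts push O's electron affinity up.
S > O: this pair runs against the simple trend — see the exception note.
I > S: period and group pull opposite ways; the across-period shift dominates (295 vs 200 kJ/mol).
F > I: they share group 17; the group trend gives F the larger value.
Note the exception: S has a higher electron affinity than O, contrary to the simple trend — the compact 2p subshell of O repels the added electron more than S's larger 3p does.
For reference (kJ/mol): O 141, F 328, P 72, S 200, I 295, Tl 19.
So from highest to lowest: F > I > S > O > P > Tl.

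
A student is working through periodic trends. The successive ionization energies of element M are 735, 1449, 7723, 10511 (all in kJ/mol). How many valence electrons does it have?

2

Look for the largest jump between consecutive ionization energies: IE3/IE2 ≈ 5.3, far larger than any earlier ratio.
That jump marks the point where a core electron is being removed. So the atom has 2 valence electrons.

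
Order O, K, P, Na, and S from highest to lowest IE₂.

The second ionization energy removes an electron from the +1 ion. For each element: O⁺ still has 5 valence electrons; K⁺ is the bare [Ar] core; P⁺ still has 4 valence electrons; Na⁺ is the bare [Ne] core; S⁺ still has 5 valence electrons.
Usually core removal costs more than valence removal, but here the competition is close: a tightly held n=2 valence electron can cost more to remove than an n=3 core electron, so the actual values have to decide it.
Valence configurations: O⁺ [He]2s²2p³, P⁺ [Ne]3s²3p², S⁺ [Ne]3s²3p³.
Tabulated IE_2 (kJ/mol): O 3388, K 3052, P 1907, Na 4562, S 2252.
Putting it together, IE_2: P < S < K < O < Na.

Na > O > K > S > P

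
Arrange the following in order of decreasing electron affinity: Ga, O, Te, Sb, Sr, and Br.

Br > Te > O > Sb > Ga > Sr

Atoms with high Z_eff and room in the valence shell (especially the halogens) have the most exothermic electron affinities.
Neither a single period nor a single group — weigh both effects.
Ga > Sr: both effects reinforce here, so Ga is clearly the higher of the two.
Sb > Ga: period and group pull opposite ways; the across-period shift dominates (103 vs 29 kJ/mol).
O > Sb: both effects reinforce here, so O is clearly the higher of the two.
Te > O: this pair runs against the simple trend — see the exception note.
Br > Te: relative to Te, both the across-period and down-group shifts push Br's electron affinity up.
Note the exception: Te has a higher electron affinity than O, contrary to the simple trend — O's compact 2p subshell gives strong electron–electron repulsion on the added electron.
For reference (kJ/mol): O 141, Ga 29, Br 325, Sr 5, Sb 103, Te 190.
So from highest to lowest: Br > Te > O > Sb > Ga > Sr.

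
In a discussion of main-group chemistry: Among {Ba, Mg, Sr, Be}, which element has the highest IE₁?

Be

Be is in period 2, group 2; Mg is in period 3, group 2; Sr is in period 5, group 2; Ba is in period 6, group 2.
Removing the outermost electron gets harder across a period and easier down a group.
All are in group 2, so first ionization energy increases up the group.
The highest IE₁ among these belongs to Be.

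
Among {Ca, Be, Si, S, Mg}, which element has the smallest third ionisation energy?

IE_3 is the cost of taking one more electron from the +2 cation: Ca²⁺ is the bare [Ar] core; Be²⁺ is the bare [He] core; Si²⁺ still has 2 valence electrons; S²⁺ still has 4 valence electrons; Mg²⁺ is the bare [Ne] core.
Breaking into a closed-shell core is much more expensive than removing a leftover valence electron — Ca, Mg and Be have the largest IE_3 here.
Valence configurations: Si²⁺ [Ne]3s², S²⁺ [Ne]3s²3p².
The numbers (kJ/mol): Ca 4912, Be 14849, Si 3232, S 3357, Mg 7733.
So the third ionization energies run Si < S < Ca < Mg < Be.

Si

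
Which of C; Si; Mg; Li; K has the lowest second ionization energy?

Mg

The second ionization energy removes an electron from the +1 ion. For each element: C⁺ still has 3 valence electrons; Si⁺ still has 3 valence electrons; Mg⁺ still has 1 valence electron; Li⁺ is the bare [He] core; K⁺ is the bare [Ar] core.
Pulling an electron out of a noble-gas core costs far more than removing a remaining valence electron, so K and Li sit at the high end of IE_2.
Valence configurations: C⁺ [He]2s²2p¹, Si⁺ [Ne]3s²3p¹, Mg⁺ [Ne]3s¹.
The numbers (kJ/mol): C 2353, Si 1577, Mg 1451, Li 7298, K 3052.
Putting it together, IE_2: Mg < Si < C < K < Li.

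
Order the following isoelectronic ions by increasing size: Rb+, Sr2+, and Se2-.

All of these have 36 electrons, so size is governed by nuclear charge alone: the more protons, the stronger the pull on the same electron cloud, and the smaller the ion.
Nuclear charges: Sr2+ (Z=38), Rb+ (Z=37), Se2- (Z=34).
Smallest to largest: Sr2+ < Rb+ < Se2-.

Sr2+ < Rb+ < Se2-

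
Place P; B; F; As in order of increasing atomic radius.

Atomic radius shrinks across a period as nuclear charge pulls the same shell inward, and grows down a group as new shells are added.
Here both period and group differ, so the two effects have to be weighed against each other.
B > F: both are in period 2; the period trend gives B the larger value.
P > B: the two effects oppose for this pair; the down-group effect wins (111 vs 85 pm).
As > P: As sits below P in group 15, so the down-group effect alone puts As larger.
Tabulated atomic radius (pm): B 85, F 64, P 111, As 121.
So from smallest to largest: F < B < P < As.

F < B < P < As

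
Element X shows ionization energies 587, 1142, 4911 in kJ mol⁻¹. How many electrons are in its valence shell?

2

Look for the largest jump between consecutive ionization energies: IE3/IE2 ≈ 4.3, far larger than any earlier ratio.
That jump marks the point where a core electron is being removed. So the atom has 2 valence electrons.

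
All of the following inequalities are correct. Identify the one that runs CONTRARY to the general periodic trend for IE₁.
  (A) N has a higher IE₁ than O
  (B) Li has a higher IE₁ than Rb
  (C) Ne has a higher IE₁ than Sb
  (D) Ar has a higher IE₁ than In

(A)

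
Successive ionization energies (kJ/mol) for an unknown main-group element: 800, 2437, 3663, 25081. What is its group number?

Look for the largest jump between consecutive ionization energies: IE4/IE3 ≈ 6.8, far larger than any earlier ratio.
That jump marks the point where a core electron is being removed. So the atom has 3 valence electrons.
A main-group element with 3 valence electrons is in group 13.

Group 13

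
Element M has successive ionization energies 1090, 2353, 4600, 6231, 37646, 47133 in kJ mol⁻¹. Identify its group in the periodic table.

Look for the largest jump between consecutive ionization energies: IE5/IE4 ≈ 6.0, far larger than any earlier ratio.
That jump marks the point where a core electron is being removed. So the atom has 4 valence electrons.
A main-group element with 4 valence electrons is in group 14.

Group 14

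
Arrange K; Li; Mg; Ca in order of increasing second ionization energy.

Ca, Mg, K, Li

IE_2 is the cost of taking one more electron from the +1 cation: K⁺ is the bare [Ar] core; Li⁺ is the bare [He] core; Mg⁺ still has 1 valence electron; Ca⁺ still has 1 valence electron.
Core electrons are held far more tightly than valence electrons, so K and Li top the IE_2 order.
Valence configurations: Mg⁺ [Ne]3s¹, Ca⁺ [Ar]4s¹.
Approximate IE_2 values (kJ/mol): K 3052, Li 7298, Mg 1451, Ca 1145.
Overall IE_2 order: Ca < Mg < K < Li.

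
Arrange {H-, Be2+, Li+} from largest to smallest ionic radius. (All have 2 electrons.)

All of these have 2 electrons, so size is governed by nuclear charge alone: the more protons, the stronger the pull on the same electron cloud, and the smaller the ion.
Nuclear charges: Be2+ (Z=4), Li+ (Z=3), H- (Z=1).
Largest to smallest: H- > Li+ > Be2+.

H-, Li+, Be2+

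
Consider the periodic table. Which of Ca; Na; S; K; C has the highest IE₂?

Na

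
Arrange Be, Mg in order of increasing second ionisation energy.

Mg < Be

After 1 electron has been removed, what remains? Be⁺ still has 1 valence electron; Mg⁺ still has 1 valence electron.
All are still removing valence electrons, so compare the +1 ions as you would atoms: IE_2 generally rises across a period (higher Z_eff) and falls down a group (larger shell), subject to the usual subshell exceptions.
Valence configurations: Be⁺ [He]2s¹, Mg⁺ [Ne]3s¹.
The numbers (kJ/mol): Be 1757, Mg 1451.
So the second ionization energies run Mg < Be.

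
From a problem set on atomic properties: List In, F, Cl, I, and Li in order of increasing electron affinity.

In < Li < I < F < Cl

Li is in period 2, group 1; F is in period 2, group 17; Cl is in period 3, group 17; In is in period 5, group 13; I is in period 5, group 17.
Adding an electron releases more energy for atoms nearer the top right (short of the noble gases).
Here both period and group differ, so the two effects have to be weighed against each other.
Li > In: period and group pull opposite ways; the down-group shift dominates (60 vs 29 kJ/mol).
I > Li: the two effects oppose for this pair; the across-period effect wins (295 vs 60 kJ/mol).
F > I: they share group 17; the group trend gives F the larger value.
Cl > F: this pair runs against the simple trend — see the exception note.
Note the exception: Cl has a higher electron affinity than F, contrary to the simple trend — F's small 2p subshell makes the incoming electron feel strong e⁻–e⁻ repulsion, so Cl actually releases more energy on gaining an electron.
Tabulated electron affinity (kJ/mol): Li 60, F 328, Cl 349, In 29, I 295.
So from lowest to highest: In < Li < I < F < Cl.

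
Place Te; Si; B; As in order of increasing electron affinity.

B < As < Si < Te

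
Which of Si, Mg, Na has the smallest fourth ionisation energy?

After 3 electrons have been removed, what remains? Si³⁺ still has 1 valence electron; Mg³⁺ is already 1 electron into the core; Na³⁺ is already 2 electrons into the core.
Core electrons are held far more tightly than valence electrons, so Na and Mg top the IE_4 order.
Tabulated IE_4 (kJ/mol): Si 4356, Mg 10543, Na 9543.
So the fourth ionization energies run Si < Na < Mg.

Si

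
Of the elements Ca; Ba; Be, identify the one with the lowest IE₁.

Be is in period 2, group 2; Ca is in period 4, group 2; Ba is in period 6, group 2.
Removing the outermost electron gets harder across a period and easier down a group.
All are in group 2, so first ionization energy increases up the group.
The lowest IE₁ among these belongs to Ba.

Ba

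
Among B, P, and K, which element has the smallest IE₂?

P

Consider each +1 ion: B⁺ still has 2 valence electrons; P⁺ still has 4 valence electrons; K⁺ is the bare [Ar] core.
Pulling an electron out of a noble-gas core costs far more than removing a remaining valence electron, so K sits at the high end of IE_2.
Valence configurations: B⁺ [He]2s², P⁺ [Ne]3s²3p².
Approximate IE_2 values (kJ/mol): B 2427, P 1907, K 3052.
Putting it together, IE_2: P < B < K.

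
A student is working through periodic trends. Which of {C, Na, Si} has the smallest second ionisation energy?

Si

The second ionization energy removes an electron from the +1 ion. For each element: C⁺ still has 3 valence electrons; Na⁺ is the bare [Ne] core; Si⁺ still has 3 valence electrons.
Core electrons are held far more tightly than valence electrons, so Na tops the IE_2 order.
Valence configurations: C⁺ [He]2s²2p¹, Si⁺ [Ne]3s²3p¹.
The numbers (kJ/mol): C 2353, Na 4562, Si 1577.
Hence IE_2: Si < C < Na.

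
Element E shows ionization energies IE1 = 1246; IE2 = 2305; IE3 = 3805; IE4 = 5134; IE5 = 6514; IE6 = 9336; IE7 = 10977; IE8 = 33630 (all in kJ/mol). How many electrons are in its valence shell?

7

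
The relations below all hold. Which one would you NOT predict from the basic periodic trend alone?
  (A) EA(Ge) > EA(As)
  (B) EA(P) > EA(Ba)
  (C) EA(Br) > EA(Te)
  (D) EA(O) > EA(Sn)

(A)

The general trend: electron affinity increases across a period and decreases down a group.
(A) Ge (period 4, group 14) vs As (period 4, group 15): the stated order contradicts the simple trend.
(B) P (period 3, group 15) vs Ba (period 6, group 2): the stated order agrees with the simple trend.
(C) Br (period 4, group 17) vs Te (period 5, group 16): the stated order agrees with the simple trend.
(D) O (period 2, group 16) vs Sn (period 5, group 14): the stated order agrees with the simple trend.
The exception is (A): adding an electron to As's half-filled 4p³ is unfavourable, so Ge (4p²) has the more exothermic EA.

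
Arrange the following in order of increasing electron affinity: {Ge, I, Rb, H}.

Rb < H < Ge < I

Electron affinity generally becomes more exothermic across a period toward the halogens and less exothermic down a group.
These span different periods and groups, so the two trends combine.
H > Rb: H sits above Rb in group 1, so the down-group effect alone puts H higher.
Ge > H: the two effects oppose for this pair; the across-period effect wins (119 vs 73 kJ/mol).
I > Ge: the two effects oppose for this pair; the across-period effect wins (295 vs 119 kJ/mol).
Approximate values (kJ/mol): H 73, Ge 119, Rb 47, I 295.
So from lowest to highest: Rb < H < Ge < I.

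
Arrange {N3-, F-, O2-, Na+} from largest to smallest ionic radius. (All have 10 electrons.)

N3-, O2-, F-, Na+

All of these have 10 electrons, so size is governed by nuclear charge alone: the more protons, the stronger the pull on the same electron cloud, and the smaller the ion.
Nuclear charges: Na+ (Z=11), F- (Z=9), O2- (Z=8), N3- (Z=7).
Largest to smallest: N3- > O2- > F- > Na+.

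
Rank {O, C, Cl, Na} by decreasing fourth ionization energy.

Na, O, C, Cl

After 3 electrons have been removed, what remains? O³⁺ still has 3 valence electrons; C³⁺ still has 1 valence electron; Cl³⁺ still has 4 valence electrons; Na³⁺ is already 2 electrons into the core.
Core electrons are held far more tightly than valence electrons, so Na tops the IE_4 order.
Valence configurations: O³⁺ [He]2s²2p¹, C³⁺ [He]2s¹, Cl³⁺ [Ne]3s²3p².
Tabulated IE_4 (kJ/mol): O 7469, C 6223, Cl 5159, Na 9543.
So the fourth ionization energies run Cl < C < O < Na.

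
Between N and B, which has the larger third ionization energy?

Consider each +2 ion: N²⁺ still has 3 valence electrons; B²⁺ still has 1 valence electron.
All are still removing valence electrons, so compare the +2 ions as you would atoms: IE_3 generally rises across a period (higher Z_eff) and falls down a group (larger shell), subject to the usual subshell exceptions.
Valence configurations: N²⁺ [He]2s²2p¹, B²⁺ [He]2s¹.
The numbers (kJ/mol): N 4578, B 3660.
So the third ionization energies run B < N.

N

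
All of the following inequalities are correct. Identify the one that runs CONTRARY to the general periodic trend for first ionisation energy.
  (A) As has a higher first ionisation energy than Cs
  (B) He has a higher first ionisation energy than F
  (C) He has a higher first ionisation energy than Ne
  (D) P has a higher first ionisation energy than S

(D)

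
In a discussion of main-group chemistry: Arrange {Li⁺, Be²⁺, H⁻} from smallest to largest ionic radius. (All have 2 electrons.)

Be²⁺ < Li⁺ < H⁻

All of these have 2 electrons, so size is governed by nuclear charge alone: the more protons, the stronger the pull on the same electron cloud, and the smaller the ion.
Nuclear charges: Be²⁺ (Z=4), Li⁺ (Z=3), H⁻ (Z=1).
Smallest to largest: Be²⁺ < Li⁺ < H⁻.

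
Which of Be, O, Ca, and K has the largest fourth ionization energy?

Be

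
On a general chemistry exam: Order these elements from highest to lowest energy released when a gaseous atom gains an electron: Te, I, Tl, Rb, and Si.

I, Te, Si, Rb, Tl

Si is in period 3, group 14; Rb is in period 5, group 1; Te is in period 5, group 16; I is in period 5, group 17; Tl is in period 6, group 13.
Electron affinity generally becomes more exothermic across a period toward the halogens and less exothermic down a group.
Here both period and group differ, so the two effects have to be weighed against each other.
Rb > Tl: the two effects oppose for this pair; the down-group effect wins (47 vs 19 kJ/mol).
Si > Rb: both effects reinforce here, so Si is clearly the higher of the two.
Te > Si: period and group pull opposite ways; the across-period shift dominates (190 vs 134 kJ/mol).
I > Te: both are in period 5; the period trend gives I the larger value.
Tabulated electron affinity (kJ/mol): Si 134, Rb 47, Te 190, I 295, Tl 19.
So from highest to lowest: I > Te > Si > Rb > Tl.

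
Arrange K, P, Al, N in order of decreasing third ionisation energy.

N > K > P > Al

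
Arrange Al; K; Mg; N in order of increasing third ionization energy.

Al < K < N < Mg

Consider each +2 ion: Al²⁺ still has 1 valence electron; K²⁺ is already 1 electron into the core; Mg²⁺ is the bare [Ne] core; N²⁺ still has 3 valence electrons.
Usually core removal costs more than valence removal, but here the competition is close: a tightly held n=2 valence electron can cost more to remove than an n=3 core electron, so the actual values have to decide it.
Valence configurations: Al²⁺ [Ne]3s¹, N²⁺ [He]2s²2p¹.
The numbers (kJ/mol): Al 2745, K 4420, Mg 7733, N 4578.
Overall IE_3 order: Al < K < N < Mg.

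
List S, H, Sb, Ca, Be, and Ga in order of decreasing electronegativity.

H is in period 1, group 1; Be is in period 2, group 2; S is in period 3, group 16; Ca is in period 4, group 2; Ga is in period 4, group 13; Sb is in period 5, group 15.
Atoms toward the upper right of the periodic table pull bonding electrons most strongly.
These span different periods and groups, so the two trends combine.
Be > Ca: Be sits above Ca in group 2, so the down-group effect alone puts Be higher.
Ga > Be: period and group pull opposite ways; the across-period shift dominates (1.81 vs 1.57).
Sb > Ga: the two effects oppose for this pair; the across-period effect wins (2.05 vs 1.81).
H > Sb: the two effects oppose for this pair; the down-group effect wins (2.20 vs 2.05).
S > H: period and group pull opposite ways; the across-period shift dominates (2.58 vs 2.20).
Approximate values (Pauling): H 2.20, Be 1.57, S 2.58, Ca 1.00, Ga 1.81, Sb 2.05.
So from highest to lowest: S > H > Sb > Ga > Be > Ca.

S > H > Sb > Ga > Be > Ca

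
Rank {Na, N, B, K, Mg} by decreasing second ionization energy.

Na > K > N > B > Mg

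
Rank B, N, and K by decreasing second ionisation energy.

K > N > B

After 1 electron has been removed, what remains? B⁺ still has 2 valence electrons; N⁺ still has 4 valence electrons; K⁺ is the bare [Ar] core.
Breaking into a closed-shell core is much more expensive than removing a leftover valence electron — K has the largest IE_2 here.
Valence configurations: B⁺ [He]2s², N⁺ [He]2s²2p².
The numbers (kJ/mol): B 2427, N 2856, K 3052.
Overall IE_2 order: B < N < K.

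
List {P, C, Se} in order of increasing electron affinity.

C is in period 2, group 14; P is in period 3, group 15; Se is in period 4, group 16.
Adding an electron releases more energy for atoms nearer the top right (short of the noble gases).
These sit on a diagonal, where the across-period and down-group effects partly cancel.
C > P: period and group pull opposite ways; the down-group shift dominates (122 vs 72 kJ/mol).
Se > C: the two effects oppose for this pair; the across-period effect wins (195 vs 122 kJ/mol).
Tabulated electron affinity (kJ/mol): C 122, P 72, Se 195.
So from lowest to highest: P < C < Se.

P, C, Se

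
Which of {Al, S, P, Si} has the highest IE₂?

Consider each +1 ion: Al⁺ still has 2 valence electrons; S⁺ still has 5 valence electrons; P⁺ still has 4 valence electrons; Si⁺ still has 3 valence electrons.
All are still removing valence electrons, so compare the +1 ions as you would atoms: IE_2 generally rises across a period (higher Z_eff) and falls down a group (larger shell), subject to the usual subshell exceptions.
Valence configurations: Al⁺ [Ne]3s², S⁺ [Ne]3s²3p³, P⁺ [Ne]3s²3p², Si⁺ [Ne]3s²3p¹.
Si⁺ loses a lone 3p electron whereas Al⁺ must break into a filled 3s² pair, so IE_2(Al) > IE_2(Si) even though Si has the higher nuclear charge.
Tabulated IE_2 (kJ/mol): Al 1817, S 2252, P 1907, Si 1577.
So the second ionization energies run Si < Al < P < S.

S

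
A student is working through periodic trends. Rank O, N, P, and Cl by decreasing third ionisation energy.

O > N > Cl > P

IE_3 is the cost of taking one more electron from the +2 cation: O²⁺ still has 4 valence electrons; N²⁺ still has 3 valence electrons; P²⁺ still has 3 valence electrons; Cl²⁺ still has 5 valence electrons.
All are still removing valence electrons, so compare the +2 ions as you would atoms: IE_3 generally rises across a period (higher Z_eff) and falls down a group (larger shell), subject to the usual subshell exceptions.
Valence configurations: O²⁺ [He]2s²2p², N²⁺ [He]2s²2p¹, P²⁺ [Ne]3s²3p¹, Cl²⁺ [Ne]3s²3p³.
Approximate IE_3 values (kJ/mol): O 5300, N 4578, P 2914, Cl 3822.
Putting it together, IE_3: P < Cl < N < O.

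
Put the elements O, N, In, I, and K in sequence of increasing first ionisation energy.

K < In < I < O < N

IE₁ increases left→right with effective nuclear charge and decreases top→bottom as the valence shell moves farther out.
Here both period and group differ, so the two effects have to be weighed against each other.
In > K: the two effects oppose for this pair; the across-period effect wins (558 vs 419 kJ/mol).
I > In: I lies to the right of In in period 5, so the across-period effect alone puts I higher.
O > I: the two effects oppose for this pair; the down-group effect wins (1314 vs 1008 kJ/mol).
N > O: this pair runs against the simple trend — see the exception note.
Note the exception: N has a higher first ionization energy than O, contrary to the simple trend — pairing an electron in O's 2p⁴ costs repulsion energy, so O ionizes more easily than half-filled N (2p³).
Approximate values (kJ/mol): N 1402, O 1314, K 419, In 558, I 1008.
So from lowest to highest: K < In < I < O < N.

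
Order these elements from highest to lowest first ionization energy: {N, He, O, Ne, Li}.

He > Ne > N > O > Li

IE₁ increases left→right with effective nuclear charge and decreases top→bottom as the valence shell moves farther out.
Neither a single period nor a single group — weigh both effects.
O > Li: O lies to the right of Li in period 2, so the across-period effect alone puts O higher.
N > O: this pair runs against the simple trend — see the exception note.
Ne > N: both are in period 2; the period trend gives Ne the larger value.
He > Ne: they share group 18; the group trend gives He the larger value.
Note the exception: N has a higher first ionization energy than O, contrary to the simple trend — pairing an electron in O's 2p⁴ costs repulsion energy, so O ionizes more easily than half-filled N (2p³).
Tabulated first ionization energy (kJ/mol): He 2372, Li 520, N 1402, O 1314, Ne 2081.
So from highest to lowest: He > Ne > N > O > Li.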